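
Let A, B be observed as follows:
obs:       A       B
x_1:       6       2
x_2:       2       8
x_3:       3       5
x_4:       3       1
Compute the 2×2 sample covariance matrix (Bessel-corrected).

Step 1 — column means:
  mean(A) = (6 + 2 + 3 + 3) / 4 = 14/4 = 3.5
  mean(B) = (2 + 8 + 5 + 1) / 4 = 16/4 = 4

Step 2 — sample covariance S[i,j] = (1/(n-1)) · Σ_k (x_{k,i} - mean_i) · (x_{k,j} - mean_j), with n-1 = 3.
  S[A,A] = ((2.5)·(2.5) + (-1.5)·(-1.5) + (-0.5)·(-0.5) + (-0.5)·(-0.5)) / 3 = 9/3 = 3
  S[A,B] = ((2.5)·(-2) + (-1.5)·(4) + (-0.5)·(1) + (-0.5)·(-3)) / 3 = -10/3 = -3.3333
  S[B,B] = ((-2)·(-2) + (4)·(4) + (1)·(1) + (-3)·(-3)) / 3 = 30/3 = 10

S is symmetric (S[j,i] = S[i,j]). Assembling:

S = [[3, -3.3333],
 [-3.3333, 10]]


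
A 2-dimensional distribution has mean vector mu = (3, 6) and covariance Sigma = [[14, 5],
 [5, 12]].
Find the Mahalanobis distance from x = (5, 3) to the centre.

Step 1 — centre the observation: (x - mu) = (2, -3).

Step 2 — invert Sigma. det(Sigma) = 14·12 - (5)² = 143.
  Sigma^{-1} = (1/det) · [[d, -b], [-b, a]] = [[0.0839, -0.035],
 [-0.035, 0.0979]].

Step 3 — form the quadratic (x - mu)^T · Sigma^{-1} · (x - mu):
  Sigma^{-1} · (x - mu) = (0.2727, -0.3636).
  (x - mu)^T · [Sigma^{-1} · (x - mu)] = (2)·(0.2727) + (-3)·(-0.3636) = 1.6364.

Step 4 — take square root: d = √(1.6364) ≈ 1.2792.

d(x, mu) = √(1.6364) ≈ 1.2792


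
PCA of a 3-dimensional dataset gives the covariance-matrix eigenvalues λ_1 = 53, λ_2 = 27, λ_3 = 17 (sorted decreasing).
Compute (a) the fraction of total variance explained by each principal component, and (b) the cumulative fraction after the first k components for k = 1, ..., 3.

Step 1 — total variance = trace(Sigma) = Σ λ_i = 53 + 27 + 17 = 97.

Step 2 — fraction explained by component i = λ_i / Σ λ:
  PC1: 53/97 = 0.5464
  PC2: 27/97 = 0.2784
  PC3: 17/97 = 0.1753

Step 3 — cumulative fraction after k components = (λ_1 + ... + λ_k) / Σ λ:
  k = 1: 53/97 = 0.5464
  k = 2: (53 + 27)/97 = 80/97 = 0.8247
  k = 3: (53 + 27 + 17)/97 = 97/97 = 1

Summary (fraction, with percent):

explained: PC1 0.5464 (54.64%), PC2 0.2784 (27.84%), PC3 0.1753 (17.53%);  cumulative: 0.5464, 0.8247, 1


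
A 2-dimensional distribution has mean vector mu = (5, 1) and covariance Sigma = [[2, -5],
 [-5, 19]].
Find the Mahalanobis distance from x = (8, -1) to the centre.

Step 1 — centre the observation: (x - mu) = (3, -2).

Step 2 — invert Sigma. det(Sigma) = 2·19 - (-5)² = 13.
  Sigma^{-1} = (1/det) · [[d, -b], [-b, a]] = [[1.4615, 0.3846],
 [0.3846, 0.1538]].

Step 3 — form the quadratic (x - mu)^T · Sigma^{-1} · (x - mu):
  Sigma^{-1} · (x - mu) = (3.6154, 0.8462).
  (x - mu)^T · [Sigma^{-1} · (x - mu)] = (3)·(3.6154) + (-2)·(0.8462) = 9.1538.

Step 4 — take square root: d = √(9.1538) ≈ 3.0255.

d(x, mu) = √(9.1538) ≈ 3.0255


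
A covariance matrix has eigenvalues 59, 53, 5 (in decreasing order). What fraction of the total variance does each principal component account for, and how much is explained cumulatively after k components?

Step 1 — total variance = trace(Sigma) = Σ λ_i = 59 + 53 + 5 = 117.

Step 2 — fraction explained by component i = λ_i / Σ λ:
  PC1: 59/117 = 0.5043
  PC2: 53/117 = 0.453
  PC3: 5/117 = 0.0427

Step 3 — cumulative fraction after k components = (λ_1 + ... + λ_k) / Σ λ:
  k = 1: 59/117 = 0.5043
  k = 2: (59 + 53)/117 = 112/117 = 0.9573
  k = 3: (59 + 53 + 5)/117 = 117/117 = 1

Summary (fraction, with percent):

explained: PC1 0.5043 (50.43%), PC2 0.453 (45.3%), PC3 0.0427 (4.27%);  cumulative: 0.5043, 0.9573, 1


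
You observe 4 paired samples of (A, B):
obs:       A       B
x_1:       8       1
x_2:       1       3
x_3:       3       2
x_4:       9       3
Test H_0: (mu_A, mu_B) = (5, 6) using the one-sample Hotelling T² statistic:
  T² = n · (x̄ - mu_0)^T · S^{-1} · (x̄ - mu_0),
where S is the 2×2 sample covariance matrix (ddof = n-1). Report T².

Step 1 — sample mean vector:
  mean(A) = (8 + 1 + 3 + 9) / 4 = 21/4 = 5.25
  mean(B) = (1 + 3 + 2 + 3) / 4 = 9/4 = 2.25
  x̄ = (5.25, 2.25),  deviation x̄ - mu_0 = (5.25, 2.25) - (5, 6) = (0.25, -3.75).

Step 2 — sample covariance matrix, S[i,j] = (1/(n-1)) · Σ_k (x_{k,i} - mean_i) · (x_{k,j} - mean_j), divisor n-1 = 3:
  S[A,A] = ((2.75)·(2.75) + (-4.25)·(-4.25) + (-2.25)·(-2.25) + (3.75)·(3.75)) / 3 = 44.75/3 = 14.9167
  S[A,B] = ((2.75)·(-1.25) + (-4.25)·(0.75) + (-2.25)·(-0.25) + (3.75)·(0.75)) / 3 = -3.25/3 = -1.0833
  S[B,B] = ((-1.25)·(-1.25) + (0.75)·(0.75) + (-0.25)·(-0.25) + (0.75)·(0.75)) / 3 = 2.75/3 = 0.9167
  S = [[14.9167, -1.0833],
 [-1.0833, 0.9167]].

Step 3 — invert S. det(S) = 14.9167·0.9167 - (-1.0833)² = 12.5.
  S^{-1} = (1/det) · [[d, -b], [-b, a]] = [[0.0733, 0.0867],
 [0.0867, 1.1933]].

Step 4 — quadratic form (x̄ - mu_0)^T · S^{-1} · (x̄ - mu_0):
  S^{-1} · (x̄ - mu_0) = (-0.3067, -4.4533),
  (x̄ - mu_0)^T · [...] = (0.25)·(-0.3067) + (-3.75)·(-4.4533) = 16.6233.

Step 5 — scale by n: T² = 4 · 16.6233 = 66.4933.

T² ≈ 66.4933


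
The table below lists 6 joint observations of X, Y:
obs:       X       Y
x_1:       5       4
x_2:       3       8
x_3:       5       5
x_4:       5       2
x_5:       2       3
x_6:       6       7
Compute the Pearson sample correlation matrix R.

Step 1 — column means:
  mean(X) = (5 + 3 + 5 + 5 + 2 + 6) / 6 = 26/6 = 4.3333
  mean(Y) = (4 + 8 + 5 + 2 + 3 + 7) / 6 = 29/6 = 4.8333

Step 2 — sample variances and covariances s[i,j] = (1/(n-1)) · Σ_k (x_{k,i} - mean_i) · (x_{k,j} - mean_j), with n-1 = 5:
  s[X,X] = ((0.6667)·(0.6667) + (-1.3333)·(-1.3333) + (0.6667)·(0.6667) + (0.6667)·(0.6667) + (-2.3333)·(-2.3333) + (1.6667)·(1.6667)) / 5 = 11.3333/5 = 2.2667
  s[X,Y] = ((0.6667)·(-0.8333) + (-1.3333)·(3.1667) + (0.6667)·(0.1667) + (0.6667)·(-2.8333) + (-2.3333)·(-1.8333) + (1.6667)·(2.1667)) / 5 = 1.3333/5 = 0.2667
  s[Y,Y] = ((-0.8333)·(-0.8333) + (3.1667)·(3.1667) + (0.1667)·(0.1667) + (-2.8333)·(-2.8333) + (-1.8333)·(-1.8333) + (2.1667)·(2.1667)) / 5 = 26.8333/5 = 5.3667
  Sample standard deviations s_i = √(s[i,i]):
  s(X) = √(2.2667) = 1.5055
  s(Y) = √(5.3667) = 2.3166

Step 3 — r_{ij} = s_{ij} / (s_i · s_j):
  r[X,X] = 1 (diagonal).
  r[X,Y] = 0.2667 / (1.5055 · 2.3166) = 0.2667 / 3.4878 = 0.0765
  r[Y,Y] = 1 (diagonal).

R is symmetric with unit diagonal. Assembling:

R = [[1, 0.0765],
 [0.0765, 1]]


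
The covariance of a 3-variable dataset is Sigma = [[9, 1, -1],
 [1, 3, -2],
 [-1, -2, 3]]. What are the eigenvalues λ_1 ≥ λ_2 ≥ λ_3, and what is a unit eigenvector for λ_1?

Step 1 — characteristic polynomial p(λ) = det(λI - Sigma) = λ³ - tr·λ² + c_1·λ - det, where tr = trace, c_1 = sum of the principal 2×2 minors, det = det(Sigma):
  tr = 9 + 3 + 3 = 15,
  c_1 = (9·3 - (1)²) + (9·3 - (-1)²) + (3·3 - (-2)²) = 26 + 26 + 5 = 57,
  det = 9·(3·3 - (-2)²) - (1)·((1)·3 - (-2)·(-1)) + (-1)·((1)·(-2) - 3·(-1)) = 9·(5) - (1)·(1) + (-1)·(1) = 43.
  So p(λ) = λ³ - 15λ² + 57λ - 43.
Step 2 — look for an integer root (rational root theorem: any rational root is an integer divisor of 43). Testing λ = 1:
  p(1) = 1 - 15 + 57 - 43 = 0  ✓
  Dividing out (λ - 1): p(λ) = (λ - 1)(λ² - 14λ + 43).
Step 3 — remaining eigenvalues from the quadratic λ² - 14λ + 43 = 0:
  Δ = 14² - 4·43 = 196 - 172 = 24,  λ = (14 ± √24)/2 = (14 ± 4.899)/2 ≈ 9.4495 or 4.5505.
  Sorted: λ_1 = 9.4495,  λ_2 = 4.5505,  λ_3 = 1  (check: sum = 15 = tr ✓).

Step 4 — unit eigenvector for λ_1 ≈ 9.4495: v spans the null space of (Sigma - λ_1 I), whose rows are
  r_1 = (-0.4495, 1, -1),  r_2 = (1, -6.4495, -2),  r_3 = (-1, -2, -6.4495).
  v is orthogonal to every row, so take v ∝ r_1 × r_2 = ((1)·(-2) - (-1)·(-6.4495), (-1)·(1) - (-0.4495)·(-2), (-0.4495)·(-6.4495) - (1)·(1)) ≈ (-8.4495, -1.899, 1.899).
  Rescale (multiply by -1 so the first nonzero entry is positive): u = (8.4495, 1.899, -1.899).
  ||u|| = √((8.4495)² + (1.899)² + (-1.899)²) = √(78.6061) ≈ 8.866,  v_1 = u/||u|| ≈ (0.953, 0.2142, -0.2142) (||v_1|| = 1).

λ_1 = 9.4495,  λ_2 = 4.5505,  λ_3 = 1;  v_1 ≈ (0.953, 0.2142, -0.2142)


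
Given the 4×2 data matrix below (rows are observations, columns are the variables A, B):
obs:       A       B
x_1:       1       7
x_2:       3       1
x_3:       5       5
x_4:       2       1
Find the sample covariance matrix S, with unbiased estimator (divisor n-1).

Step 1 — column means:
  mean(A) = (1 + 3 + 5 + 2) / 4 = 11/4 = 2.75
  mean(B) = (7 + 1 + 5 + 1) / 4 = 14/4 = 3.5

Step 2 — sample covariance S[i,j] = (1/(n-1)) · Σ_k (x_{k,i} - mean_i) · (x_{k,j} - mean_j), with n-1 = 3.
  S[A,A] = ((-1.75)·(-1.75) + (0.25)·(0.25) + (2.25)·(2.25) + (-0.75)·(-0.75)) / 3 = 8.75/3 = 2.9167
  S[A,B] = ((-1.75)·(3.5) + (0.25)·(-2.5) + (2.25)·(1.5) + (-0.75)·(-2.5)) / 3 = -1.5/3 = -0.5
  S[B,B] = ((3.5)·(3.5) + (-2.5)·(-2.5) + (1.5)·(1.5) + (-2.5)·(-2.5)) / 3 = 27/3 = 9

S is symmetric (S[j,i] = S[i,j]). Assembling:

S = [[2.9167, -0.5],
 [-0.5, 9]]


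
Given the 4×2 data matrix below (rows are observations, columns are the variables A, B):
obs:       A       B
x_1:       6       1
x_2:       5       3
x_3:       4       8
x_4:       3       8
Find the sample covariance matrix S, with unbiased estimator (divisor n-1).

Step 1 — column means:
  mean(A) = (6 + 5 + 4 + 3) / 4 = 18/4 = 4.5
  mean(B) = (1 + 3 + 8 + 8) / 4 = 20/4 = 5

Step 2 — sample covariance S[i,j] = (1/(n-1)) · Σ_k (x_{k,i} - mean_i) · (x_{k,j} - mean_j), with n-1 = 3.
  S[A,A] = ((1.5)·(1.5) + (0.5)·(0.5) + (-0.5)·(-0.5) + (-1.5)·(-1.5)) / 3 = 5/3 = 1.6667
  S[A,B] = ((1.5)·(-4) + (0.5)·(-2) + (-0.5)·(3) + (-1.5)·(3)) / 3 = -13/3 = -4.3333
  S[B,B] = ((-4)·(-4) + (-2)·(-2) + (3)·(3) + (3)·(3)) / 3 = 38/3 = 12.6667

S is symmetric (S[j,i] = S[i,j]). Assembling:

S = [[1.6667, -4.3333],
 [-4.3333, 12.6667]]


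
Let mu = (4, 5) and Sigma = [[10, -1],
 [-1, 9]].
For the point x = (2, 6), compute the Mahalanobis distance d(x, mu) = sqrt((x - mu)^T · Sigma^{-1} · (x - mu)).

Step 1 — centre the observation: (x - mu) = (-2, 1).

Step 2 — invert Sigma. det(Sigma) = 10·9 - (-1)² = 89.
  Sigma^{-1} = (1/det) · [[d, -b], [-b, a]] = [[0.1011, 0.0112],
 [0.0112, 0.1124]].

Step 3 — form the quadratic (x - mu)^T · Sigma^{-1} · (x - mu):
  Sigma^{-1} · (x - mu) = (-0.191, 0.0899).
  (x - mu)^T · [Sigma^{-1} · (x - mu)] = (-2)·(-0.191) + (1)·(0.0899) = 0.4719.

Step 4 — take square root: d = √(0.4719) ≈ 0.687.

d(x, mu) = √(0.4719) ≈ 0.687


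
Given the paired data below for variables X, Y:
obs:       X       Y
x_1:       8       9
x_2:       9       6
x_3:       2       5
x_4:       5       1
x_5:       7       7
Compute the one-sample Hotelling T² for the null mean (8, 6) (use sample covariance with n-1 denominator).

Step 1 — sample mean vector:
  mean(X) = (8 + 9 + 2 + 5 + 7) / 5 = 31/5 = 6.2
  mean(Y) = (9 + 6 + 5 + 1 + 7) / 5 = 28/5 = 5.6
  x̄ = (6.2, 5.6),  deviation x̄ - mu_0 = (6.2, 5.6) - (8, 6) = (-1.8, -0.4).

Step 2 — sample covariance matrix, S[i,j] = (1/(n-1)) · Σ_k (x_{k,i} - mean_i) · (x_{k,j} - mean_j), divisor n-1 = 4:
  S[X,X] = ((1.8)·(1.8) + (2.8)·(2.8) + (-4.2)·(-4.2) + (-1.2)·(-1.2) + (0.8)·(0.8)) / 4 = 30.8/4 = 7.7
  S[X,Y] = ((1.8)·(3.4) + (2.8)·(0.4) + (-4.2)·(-0.6) + (-1.2)·(-4.6) + (0.8)·(1.4)) / 4 = 16.4/4 = 4.1
  S[Y,Y] = ((3.4)·(3.4) + (0.4)·(0.4) + (-0.6)·(-0.6) + (-4.6)·(-4.6) + (1.4)·(1.4)) / 4 = 35.2/4 = 8.8
  S = [[7.7, 4.1],
 [4.1, 8.8]].

Step 3 — invert S. det(S) = 7.7·8.8 - (4.1)² = 50.95.
  S^{-1} = (1/det) · [[d, -b], [-b, a]] = [[0.1727, -0.0805],
 [-0.0805, 0.1511]].

Step 4 — quadratic form (x̄ - mu_0)^T · S^{-1} · (x̄ - mu_0):
  S^{-1} · (x̄ - mu_0) = (-0.2787, 0.0844),
  (x̄ - mu_0)^T · [...] = (-1.8)·(-0.2787) + (-0.4)·(0.0844) = 0.4679.

Step 5 — scale by n: T² = 5 · 0.4679 = 2.3395.

T² ≈ 2.3395


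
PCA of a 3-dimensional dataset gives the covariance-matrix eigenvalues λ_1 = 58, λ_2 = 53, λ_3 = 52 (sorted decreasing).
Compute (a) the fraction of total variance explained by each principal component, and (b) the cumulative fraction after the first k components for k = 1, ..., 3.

Step 1 — total variance = trace(Sigma) = Σ λ_i = 58 + 53 + 52 = 163.

Step 2 — fraction explained by component i = λ_i / Σ λ:
  PC1: 58/163 = 0.3558
  PC2: 53/163 = 0.3252
  PC3: 52/163 = 0.319

Step 3 — cumulative fraction after k components = (λ_1 + ... + λ_k) / Σ λ:
  k = 1: 58/163 = 0.3558
  k = 2: (58 + 53)/163 = 111/163 = 0.681
  k = 3: (58 + 53 + 52)/163 = 163/163 = 1

Summary (fraction, with percent):

explained: PC1 0.3558 (35.58%), PC2 0.3252 (32.52%), PC3 0.319 (31.9%);  cumulative: 0.3558, 0.681, 1


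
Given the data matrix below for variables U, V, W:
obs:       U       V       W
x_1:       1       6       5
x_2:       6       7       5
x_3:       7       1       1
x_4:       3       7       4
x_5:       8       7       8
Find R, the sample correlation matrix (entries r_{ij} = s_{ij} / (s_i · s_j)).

Step 1 — column means:
  mean(U) = (1 + 6 + 7 + 3 + 8) / 5 = 25/5 = 5
  mean(V) = (6 + 7 + 1 + 7 + 7) / 5 = 28/5 = 5.6
  mean(W) = (5 + 5 + 1 + 4 + 8) / 5 = 23/5 = 4.6

Step 2 — sample variances and covariances s[i,j] = (1/(n-1)) · Σ_k (x_{k,i} - mean_i) · (x_{k,j} - mean_j), with n-1 = 4:
  s[U,U] = ((-4)·(-4) + (1)·(1) + (2)·(2) + (-2)·(-2) + (3)·(3)) / 4 = 34/4 = 8.5
  s[U,V] = ((-4)·(0.4) + (1)·(1.4) + (2)·(-4.6) + (-2)·(1.4) + (3)·(1.4)) / 4 = -8/4 = -2
  s[U,W] = ((-4)·(0.4) + (1)·(0.4) + (2)·(-3.6) + (-2)·(-0.6) + (3)·(3.4)) / 4 = 3/4 = 0.75
  s[V,V] = ((0.4)·(0.4) + (1.4)·(1.4) + (-4.6)·(-4.6) + (1.4)·(1.4) + (1.4)·(1.4)) / 4 = 27.2/4 = 6.8
  s[V,W] = ((0.4)·(0.4) + (1.4)·(0.4) + (-4.6)·(-3.6) + (1.4)·(-0.6) + (1.4)·(3.4)) / 4 = 21.2/4 = 5.3
  s[W,W] = ((0.4)·(0.4) + (0.4)·(0.4) + (-3.6)·(-3.6) + (-0.6)·(-0.6) + (3.4)·(3.4)) / 4 = 25.2/4 = 6.3
  Sample standard deviations s_i = √(s[i,i]):
  s(U) = √(8.5) = 2.9155
  s(V) = √(6.8) = 2.6077
  s(W) = √(6.3) = 2.51

Step 3 — r_{ij} = s_{ij} / (s_i · s_j):
  r[U,U] = 1 (diagonal).
  r[U,V] = -2 / (2.9155 · 2.6077) = -2 / 7.6026 = -0.2631
  r[U,W] = 0.75 / (2.9155 · 2.51) = 0.75 / 7.3178 = 0.1025
  r[V,V] = 1 (diagonal).
  r[V,W] = 5.3 / (2.6077 · 2.51) = 5.3 / 6.5452 = 0.8098
  r[W,W] = 1 (diagonal).

R is symmetric with unit diagonal. Assembling:

R = [[1, -0.2631, 0.1025],
 [-0.2631, 1, 0.8098],
 [0.1025, 0.8098, 1]]


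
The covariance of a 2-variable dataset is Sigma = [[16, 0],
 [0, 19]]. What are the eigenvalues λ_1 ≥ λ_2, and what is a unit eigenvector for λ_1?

Step 1 — characteristic polynomial of 2×2 Sigma:
  det(Sigma - λI) = λ² - trace · λ + det = 0.
  trace = 16 + 19 = 35, det = 16·19 - (0)² = 304.
Step 2 — discriminant:
  Δ = trace² - 4·det = 1225 - 1216 = 9.
Step 3 — eigenvalues:
  λ = (trace ± √Δ)/2 = (35 ± 3)/2,
  λ_1 = 19,  λ_2 = 16.

Step 4 — unit eigenvector for λ_1: Sigma is diagonal, so its eigenvectors are the coordinate axes. λ_1 = 19 is the diagonal entry on the second coordinate axis, hence
  v_1 = (0, 1) (||v_1|| = 1).

λ_1 = 19,  λ_2 = 16;  v_1 ≈ (0, 1)


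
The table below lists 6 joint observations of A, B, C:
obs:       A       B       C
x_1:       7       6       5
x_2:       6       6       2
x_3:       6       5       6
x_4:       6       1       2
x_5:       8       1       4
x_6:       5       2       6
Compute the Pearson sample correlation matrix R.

Step 1 — column means:
  mean(A) = (7 + 6 + 6 + 6 + 8 + 5) / 6 = 38/6 = 6.3333
  mean(B) = (6 + 6 + 5 + 1 + 1 + 2) / 6 = 21/6 = 3.5
  mean(C) = (5 + 2 + 6 + 2 + 4 + 6) / 6 = 25/6 = 4.1667

Step 2 — sample variances and covariances s[i,j] = (1/(n-1)) · Σ_k (x_{k,i} - mean_i) · (x_{k,j} - mean_j), with n-1 = 5:
  s[A,A] = ((0.6667)·(0.6667) + (-0.3333)·(-0.3333) + (-0.3333)·(-0.3333) + (-0.3333)·(-0.3333) + (1.6667)·(1.6667) + (-1.3333)·(-1.3333)) / 5 = 5.3333/5 = 1.0667
  s[A,B] = ((0.6667)·(2.5) + (-0.3333)·(2.5) + (-0.3333)·(1.5) + (-0.3333)·(-2.5) + (1.6667)·(-2.5) + (-1.3333)·(-1.5)) / 5 = -1/5 = -0.2
  s[A,C] = ((0.6667)·(0.8333) + (-0.3333)·(-2.1667) + (-0.3333)·(1.8333) + (-0.3333)·(-2.1667) + (1.6667)·(-0.1667) + (-1.3333)·(1.8333)) / 5 = -1.3333/5 = -0.2667
  s[B,B] = ((2.5)·(2.5) + (2.5)·(2.5) + (1.5)·(1.5) + (-2.5)·(-2.5) + (-2.5)·(-2.5) + (-1.5)·(-1.5)) / 5 = 29.5/5 = 5.9
  s[B,C] = ((2.5)·(0.8333) + (2.5)·(-2.1667) + (1.5)·(1.8333) + (-2.5)·(-2.1667) + (-2.5)·(-0.1667) + (-1.5)·(1.8333)) / 5 = 2.5/5 = 0.5
  s[C,C] = ((0.8333)·(0.8333) + (-2.1667)·(-2.1667) + (1.8333)·(1.8333) + (-2.1667)·(-2.1667) + (-0.1667)·(-0.1667) + (1.8333)·(1.8333)) / 5 = 16.8333/5 = 3.3667
  Sample standard deviations s_i = √(s[i,i]):
  s(A) = √(1.0667) = 1.0328
  s(B) = √(5.9) = 2.429
  s(C) = √(3.3667) = 1.8348

Step 3 — r_{ij} = s_{ij} / (s_i · s_j):
  r[A,A] = 1 (diagonal).
  r[A,B] = -0.2 / (1.0328 · 2.429) = -0.2 / 2.5087 = -0.0797
  r[A,C] = -0.2667 / (1.0328 · 1.8348) = -0.2667 / 1.895 = -0.1407
  r[B,B] = 1 (diagonal).
  r[B,C] = 0.5 / (2.429 · 1.8348) = 0.5 / 4.4568 = 0.1122
  r[C,C] = 1 (diagonal).

R is symmetric with unit diagonal. Assembling:

R = [[1, -0.0797, -0.1407],
 [-0.0797, 1, 0.1122],
 [-0.1407, 0.1122, 1]]


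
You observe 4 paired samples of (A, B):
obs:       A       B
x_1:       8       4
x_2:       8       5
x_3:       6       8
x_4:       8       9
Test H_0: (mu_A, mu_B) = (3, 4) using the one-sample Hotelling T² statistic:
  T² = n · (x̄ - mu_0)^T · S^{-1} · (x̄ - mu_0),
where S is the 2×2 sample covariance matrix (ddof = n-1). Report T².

Step 1 — sample mean vector:
  mean(A) = (8 + 8 + 6 + 8) / 4 = 30/4 = 7.5
  mean(B) = (4 + 5 + 8 + 9) / 4 = 26/4 = 6.5
  x̄ = (7.5, 6.5),  deviation x̄ - mu_0 = (7.5, 6.5) - (3, 4) = (4.5, 2.5).

Step 2 — sample covariance matrix, S[i,j] = (1/(n-1)) · Σ_k (x_{k,i} - mean_i) · (x_{k,j} - mean_j), divisor n-1 = 3:
  S[A,A] = ((0.5)·(0.5) + (0.5)·(0.5) + (-1.5)·(-1.5) + (0.5)·(0.5)) / 3 = 3/3 = 1
  S[A,B] = ((0.5)·(-2.5) + (0.5)·(-1.5) + (-1.5)·(1.5) + (0.5)·(2.5)) / 3 = -3/3 = -1
  S[B,B] = ((-2.5)·(-2.5) + (-1.5)·(-1.5) + (1.5)·(1.5) + (2.5)·(2.5)) / 3 = 17/3 = 5.6667
  S = [[1, -1],
 [-1, 5.6667]].

Step 3 — invert S. det(S) = 1·5.6667 - (-1)² = 4.6667.
  S^{-1} = (1/det) · [[d, -b], [-b, a]] = [[1.2143, 0.2143],
 [0.2143, 0.2143]].

Step 4 — quadratic form (x̄ - mu_0)^T · S^{-1} · (x̄ - mu_0):
  S^{-1} · (x̄ - mu_0) = (6, 1.5),
  (x̄ - mu_0)^T · [...] = (4.5)·(6) + (2.5)·(1.5) = 30.75.

Step 5 — scale by n: T² = 4 · 30.75 = 123.

T² ≈ 123


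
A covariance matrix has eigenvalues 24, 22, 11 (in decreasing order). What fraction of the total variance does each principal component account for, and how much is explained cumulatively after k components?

Step 1 — total variance = trace(Sigma) = Σ λ_i = 24 + 22 + 11 = 57.

Step 2 — fraction explained by component i = λ_i / Σ λ:
  PC1: 24/57 = 0.4211
  PC2: 22/57 = 0.386
  PC3: 11/57 = 0.193

Step 3 — cumulative fraction after k components = (λ_1 + ... + λ_k) / Σ λ:
  k = 1: 24/57 = 0.4211
  k = 2: (24 + 22)/57 = 46/57 = 0.807
  k = 3: (24 + 22 + 11)/57 = 57/57 = 1

Summary (fraction, with percent):

explained: PC1 0.4211 (42.11%), PC2 0.386 (38.6%), PC3 0.193 (19.3%);  cumulative: 0.4211, 0.807, 1


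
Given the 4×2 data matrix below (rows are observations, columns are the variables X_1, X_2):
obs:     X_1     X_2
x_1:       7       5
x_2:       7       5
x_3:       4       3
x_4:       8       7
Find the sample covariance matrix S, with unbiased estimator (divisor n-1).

Step 1 — column means:
  mean(X_1) = (7 + 7 + 4 + 8) / 4 = 26/4 = 6.5
  mean(X_2) = (5 + 5 + 3 + 7) / 4 = 20/4 = 5

Step 2 — sample covariance S[i,j] = (1/(n-1)) · Σ_k (x_{k,i} - mean_i) · (x_{k,j} - mean_j), with n-1 = 3.
  S[X_1,X_1] = ((0.5)·(0.5) + (0.5)·(0.5) + (-2.5)·(-2.5) + (1.5)·(1.5)) / 3 = 9/3 = 3
  S[X_1,X_2] = ((0.5)·(0) + (0.5)·(0) + (-2.5)·(-2) + (1.5)·(2)) / 3 = 8/3 = 2.6667
  S[X_2,X_2] = ((0)·(0) + (0)·(0) + (-2)·(-2) + (2)·(2)) / 3 = 8/3 = 2.6667

S is symmetric (S[j,i] = S[i,j]). Assembling:

S = [[3, 2.6667],
 [2.6667, 2.6667]]


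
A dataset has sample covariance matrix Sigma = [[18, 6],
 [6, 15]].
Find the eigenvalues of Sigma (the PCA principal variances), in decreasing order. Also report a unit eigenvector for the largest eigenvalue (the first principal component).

Step 1 — characteristic polynomial of 2×2 Sigma:
  det(Sigma - λI) = λ² - trace · λ + det = 0.
  trace = 18 + 15 = 33, det = 18·15 - (6)² = 234.
Step 2 — discriminant:
  Δ = trace² - 4·det = 1089 - 936 = 153.
Step 3 — eigenvalues:
  λ = (trace ± √Δ)/2 = (33 ± 12.3693)/2,
  λ_1 = 22.6847,  λ_2 = 10.3153.

Step 4 — unit eigenvector for λ_1: solve (Sigma - λ_1 I)v = 0. First row:
  (18 - 22.6847)·v_x + (6)·v_y = 0, i.e. (-4.6847)·v_x + (6)·v_y = 0,
  so v ∝ (b, λ_1 - a) = (6, 4.6847) = u.
  ||u|| = √((6)² + (4.6847)²) = √(57.946) ≈ 7.6122,
  v_1 = u/||u|| ≈ (0.7882, 0.6154) (||v_1|| = 1).

λ_1 = 22.6847,  λ_2 = 10.3153;  v_1 ≈ (0.7882, 0.6154)


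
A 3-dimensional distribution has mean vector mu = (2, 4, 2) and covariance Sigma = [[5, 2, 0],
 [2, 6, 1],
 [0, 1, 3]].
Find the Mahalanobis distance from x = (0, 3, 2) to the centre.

Step 1 — centre the observation: (x - mu) = (-2, -1, 0).

Step 2 — invert Sigma (cofactor / det for 3×3, or solve directly):
  Sigma^{-1} = [[0.2329, -0.0822, 0.0274],
 [-0.0822, 0.2055, -0.0685],
 [0.0274, -0.0685, 0.3562]].

Step 3 — form the quadratic (x - mu)^T · Sigma^{-1} · (x - mu):
  Sigma^{-1} · (x - mu) = (-0.3836, -0.0411, 0.0137).
  (x - mu)^T · [Sigma^{-1} · (x - mu)] = (-2)·(-0.3836) + (-1)·(-0.0411) + (0)·(0.0137) = 0.8082.

Step 4 — take square root: d = √(0.8082) ≈ 0.899.

d(x, mu) = √(0.8082) ≈ 0.899


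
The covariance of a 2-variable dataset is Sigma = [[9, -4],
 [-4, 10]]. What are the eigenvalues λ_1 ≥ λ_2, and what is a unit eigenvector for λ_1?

Step 1 — characteristic polynomial of 2×2 Sigma:
  det(Sigma - λI) = λ² - trace · λ + det = 0.
  trace = 9 + 10 = 19, det = 9·10 - (-4)² = 74.
Step 2 — discriminant:
  Δ = trace² - 4·det = 361 - 296 = 65.
Step 3 — eigenvalues:
  λ = (trace ± √Δ)/2 = (19 ± 8.0623)/2,
  λ_1 = 13.5311,  λ_2 = 5.4689.

Step 4 — unit eigenvector for λ_1: solve (Sigma - λ_1 I)v = 0. First row:
  (9 - 13.5311)·v_x + (-4)·v_y = 0, i.e. (-4.5311)·v_x + (-4)·v_y = 0,
  so v ∝ (b, λ_1 - a) = (-4, 4.5311); multiply by -1 so the first entry is positive: u = (4, -4.5311).
  ||u|| = √((4)² + (-4.5311)²) = √(36.5311) ≈ 6.0441,
  v_1 = u/||u|| ≈ (0.6618, -0.7497) (||v_1|| = 1).

λ_1 = 13.5311,  λ_2 = 5.4689;  v_1 ≈ (0.6618, -0.7497)


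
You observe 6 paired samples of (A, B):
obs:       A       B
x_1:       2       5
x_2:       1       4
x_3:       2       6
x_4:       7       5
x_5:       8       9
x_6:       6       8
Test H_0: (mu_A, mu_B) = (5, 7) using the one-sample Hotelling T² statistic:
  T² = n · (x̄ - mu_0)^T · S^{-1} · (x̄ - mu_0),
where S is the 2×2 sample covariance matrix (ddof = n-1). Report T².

Step 1 — sample mean vector:
  mean(A) = (2 + 1 + 2 + 7 + 8 + 6) / 6 = 26/6 = 4.3333
  mean(B) = (5 + 4 + 6 + 5 + 9 + 8) / 6 = 37/6 = 6.1667
  x̄ = (4.3333, 6.1667),  deviation x̄ - mu_0 = (4.3333, 6.1667) - (5, 7) = (-0.6667, -0.8333).

Step 2 — sample covariance matrix, S[i,j] = (1/(n-1)) · Σ_k (x_{k,i} - mean_i) · (x_{k,j} - mean_j), divisor n-1 = 5:
  S[A,A] = ((-2.3333)·(-2.3333) + (-3.3333)·(-3.3333) + (-2.3333)·(-2.3333) + (2.6667)·(2.6667) + (3.6667)·(3.6667) + (1.6667)·(1.6667)) / 5 = 45.3333/5 = 9.0667
  S[A,B] = ((-2.3333)·(-1.1667) + (-3.3333)·(-2.1667) + (-2.3333)·(-0.1667) + (2.6667)·(-1.1667) + (3.6667)·(2.8333) + (1.6667)·(1.8333)) / 5 = 20.6667/5 = 4.1333
  S[B,B] = ((-1.1667)·(-1.1667) + (-2.1667)·(-2.1667) + (-0.1667)·(-0.1667) + (-1.1667)·(-1.1667) + (2.8333)·(2.8333) + (1.8333)·(1.8333)) / 5 = 18.8333/5 = 3.7667
  S = [[9.0667, 4.1333],
 [4.1333, 3.7667]].

Step 3 — invert S. det(S) = 9.0667·3.7667 - (4.1333)² = 17.0667.
  S^{-1} = (1/det) · [[d, -b], [-b, a]] = [[0.2207, -0.2422],
 [-0.2422, 0.5313]].

Step 4 — quadratic form (x̄ - mu_0)^T · S^{-1} · (x̄ - mu_0):
  S^{-1} · (x̄ - mu_0) = (0.0547, -0.2812),
  (x̄ - mu_0)^T · [...] = (-0.6667)·(0.0547) + (-0.8333)·(-0.2812) = 0.1979.

Step 5 — scale by n: T² = 6 · 0.1979 = 1.1875.

T² ≈ 1.1875


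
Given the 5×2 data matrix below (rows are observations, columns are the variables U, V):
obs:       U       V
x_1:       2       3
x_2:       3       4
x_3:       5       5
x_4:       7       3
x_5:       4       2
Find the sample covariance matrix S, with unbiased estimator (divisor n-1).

Step 1 — column means:
  mean(U) = (2 + 3 + 5 + 7 + 4) / 5 = 21/5 = 4.2
  mean(V) = (3 + 4 + 5 + 3 + 2) / 5 = 17/5 = 3.4

Step 2 — sample covariance S[i,j] = (1/(n-1)) · Σ_k (x_{k,i} - mean_i) · (x_{k,j} - mean_j), with n-1 = 4.
  S[U,U] = ((-2.2)·(-2.2) + (-1.2)·(-1.2) + (0.8)·(0.8) + (2.8)·(2.8) + (-0.2)·(-0.2)) / 4 = 14.8/4 = 3.7
  S[U,V] = ((-2.2)·(-0.4) + (-1.2)·(0.6) + (0.8)·(1.6) + (2.8)·(-0.4) + (-0.2)·(-1.4)) / 4 = 0.6/4 = 0.15
  S[V,V] = ((-0.4)·(-0.4) + (0.6)·(0.6) + (1.6)·(1.6) + (-0.4)·(-0.4) + (-1.4)·(-1.4)) / 4 = 5.2/4 = 1.3

S is symmetric (S[j,i] = S[i,j]). Assembling:

S = [[3.7, 0.15],
 [0.15, 1.3]]


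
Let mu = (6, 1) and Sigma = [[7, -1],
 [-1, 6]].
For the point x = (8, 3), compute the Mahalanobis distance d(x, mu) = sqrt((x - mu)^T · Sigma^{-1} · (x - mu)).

Step 1 — centre the observation: (x - mu) = (2, 2).

Step 2 — invert Sigma. det(Sigma) = 7·6 - (-1)² = 41.
  Sigma^{-1} = (1/det) · [[d, -b], [-b, a]] = [[0.1463, 0.0244],
 [0.0244, 0.1707]].

Step 3 — form the quadratic (x - mu)^T · Sigma^{-1} · (x - mu):
  Sigma^{-1} · (x - mu) = (0.3415, 0.3902).
  (x - mu)^T · [Sigma^{-1} · (x - mu)] = (2)·(0.3415) + (2)·(0.3902) = 1.4634.

Step 4 — take square root: d = √(1.4634) ≈ 1.2097.

d(x, mu) = √(1.4634) ≈ 1.2097


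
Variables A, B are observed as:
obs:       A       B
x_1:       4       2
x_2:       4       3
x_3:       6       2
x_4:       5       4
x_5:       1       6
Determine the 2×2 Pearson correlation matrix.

Step 1 — column means:
  mean(A) = (4 + 4 + 6 + 5 + 1) / 5 = 20/5 = 4
  mean(B) = (2 + 3 + 2 + 4 + 6) / 5 = 17/5 = 3.4

Step 2 — sample variances and covariances s[i,j] = (1/(n-1)) · Σ_k (x_{k,i} - mean_i) · (x_{k,j} - mean_j), with n-1 = 4:
  s[A,A] = ((0)·(0) + (0)·(0) + (2)·(2) + (1)·(1) + (-3)·(-3)) / 4 = 14/4 = 3.5
  s[A,B] = ((0)·(-1.4) + (0)·(-0.4) + (2)·(-1.4) + (1)·(0.6) + (-3)·(2.6)) / 4 = -10/4 = -2.5
  s[B,B] = ((-1.4)·(-1.4) + (-0.4)·(-0.4) + (-1.4)·(-1.4) + (0.6)·(0.6) + (2.6)·(2.6)) / 4 = 11.2/4 = 2.8
  Sample standard deviations s_i = √(s[i,i]):
  s(A) = √(3.5) = 1.8708
  s(B) = √(2.8) = 1.6733

Step 3 — r_{ij} = s_{ij} / (s_i · s_j):
  r[A,A] = 1 (diagonal).
  r[A,B] = -2.5 / (1.8708 · 1.6733) = -2.5 / 3.1305 = -0.7986
  r[B,B] = 1 (diagonal).

R is symmetric with unit diagonal. Assembling:

R = [[1, -0.7986],
 [-0.7986, 1]]


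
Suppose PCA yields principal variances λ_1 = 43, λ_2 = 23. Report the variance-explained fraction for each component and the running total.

Step 1 — total variance = trace(Sigma) = Σ λ_i = 43 + 23 = 66.

Step 2 — fraction explained by component i = λ_i / Σ λ:
  PC1: 43/66 = 0.6515
  PC2: 23/66 = 0.3485

Step 3 — cumulative fraction after k components = (λ_1 + ... + λ_k) / Σ λ:
  k = 1: 43/66 = 0.6515
  k = 2: (43 + 23)/66 = 66/66 = 1

Summary (fraction, with percent):

explained: PC1 0.6515 (65.15%), PC2 0.3485 (34.85%);  cumulative: 0.6515, 1


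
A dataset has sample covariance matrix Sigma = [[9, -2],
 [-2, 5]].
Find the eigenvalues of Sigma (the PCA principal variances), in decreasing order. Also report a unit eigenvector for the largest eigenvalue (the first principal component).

Step 1 — characteristic polynomial of 2×2 Sigma:
  det(Sigma - λI) = λ² - trace · λ + det = 0.
  trace = 9 + 5 = 14, det = 9·5 - (-2)² = 41.
Step 2 — discriminant:
  Δ = trace² - 4·det = 196 - 164 = 32.
Step 3 — eigenvalues:
  λ = (trace ± √Δ)/2 = (14 ± 5.6569)/2,
  λ_1 = 9.8284,  λ_2 = 4.1716.

Step 4 — unit eigenvector for λ_1: solve (Sigma - λ_1 I)v = 0. First row:
  (9 - 9.8284)·v_x + (-2)·v_y = 0, i.e. (-0.8284)·v_x + (-2)·v_y = 0,
  so v ∝ (b, λ_1 - a) = (-2, 0.8284); multiply by -1 so the first entry is positive: u = (2, -0.8284).
  ||u|| = √((2)² + (-0.8284)²) = √(4.6863) ≈ 2.1648,
  v_1 = u/||u|| ≈ (0.9239, -0.3827) (||v_1|| = 1).

λ_1 = 9.8284,  λ_2 = 4.1716;  v_1 ≈ (0.9239, -0.3827)


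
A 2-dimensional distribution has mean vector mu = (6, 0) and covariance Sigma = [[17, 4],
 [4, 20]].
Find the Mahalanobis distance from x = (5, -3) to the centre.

Step 1 — centre the observation: (x - mu) = (-1, -3).

Step 2 — invert Sigma. det(Sigma) = 17·20 - (4)² = 324.
  Sigma^{-1} = (1/det) · [[d, -b], [-b, a]] = [[0.0617, -0.0123],
 [-0.0123, 0.0525]].

Step 3 — form the quadratic (x - mu)^T · Sigma^{-1} · (x - mu):
  Sigma^{-1} · (x - mu) = (-0.0247, -0.1451).
  (x - mu)^T · [Sigma^{-1} · (x - mu)] = (-1)·(-0.0247) + (-3)·(-0.1451) = 0.4599.

Step 4 — take square root: d = √(0.4599) ≈ 0.6781.

d(x, mu) = √(0.4599) ≈ 0.6781


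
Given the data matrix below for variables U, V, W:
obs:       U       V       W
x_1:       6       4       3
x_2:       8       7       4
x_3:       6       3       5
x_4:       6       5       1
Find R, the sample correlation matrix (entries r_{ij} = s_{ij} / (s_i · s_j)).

Step 1 — column means:
  mean(U) = (6 + 8 + 6 + 6) / 4 = 26/4 = 6.5
  mean(V) = (4 + 7 + 3 + 5) / 4 = 19/4 = 4.75
  mean(W) = (3 + 4 + 5 + 1) / 4 = 13/4 = 3.25

Step 2 — sample variances and covariances s[i,j] = (1/(n-1)) · Σ_k (x_{k,i} - mean_i) · (x_{k,j} - mean_j), with n-1 = 3:
  s[U,U] = ((-0.5)·(-0.5) + (1.5)·(1.5) + (-0.5)·(-0.5) + (-0.5)·(-0.5)) / 3 = 3/3 = 1
  s[U,V] = ((-0.5)·(-0.75) + (1.5)·(2.25) + (-0.5)·(-1.75) + (-0.5)·(0.25)) / 3 = 4.5/3 = 1.5
  s[U,W] = ((-0.5)·(-0.25) + (1.5)·(0.75) + (-0.5)·(1.75) + (-0.5)·(-2.25)) / 3 = 1.5/3 = 0.5
  s[V,V] = ((-0.75)·(-0.75) + (2.25)·(2.25) + (-1.75)·(-1.75) + (0.25)·(0.25)) / 3 = 8.75/3 = 2.9167
  s[V,W] = ((-0.75)·(-0.25) + (2.25)·(0.75) + (-1.75)·(1.75) + (0.25)·(-2.25)) / 3 = -1.75/3 = -0.5833
  s[W,W] = ((-0.25)·(-0.25) + (0.75)·(0.75) + (1.75)·(1.75) + (-2.25)·(-2.25)) / 3 = 8.75/3 = 2.9167
  Sample standard deviations s_i = √(s[i,i]):
  s(U) = √(1) = 1
  s(V) = √(2.9167) = 1.7078
  s(W) = √(2.9167) = 1.7078

Step 3 — r_{ij} = s_{ij} / (s_i · s_j):
  r[U,U] = 1 (diagonal).
  r[U,V] = 1.5 / (1 · 1.7078) = 1.5 / 1.7078 = 0.8783
  r[U,W] = 0.5 / (1 · 1.7078) = 0.5 / 1.7078 = 0.2928
  r[V,V] = 1 (diagonal).
  r[V,W] = -0.5833 / (1.7078 · 1.7078) = -0.5833 / 2.9167 = -0.2
  r[W,W] = 1 (diagonal).

R is symmetric with unit diagonal. Assembling:

R = [[1, 0.8783, 0.2928],
 [0.8783, 1, -0.2],
 [0.2928, -0.2, 1]]


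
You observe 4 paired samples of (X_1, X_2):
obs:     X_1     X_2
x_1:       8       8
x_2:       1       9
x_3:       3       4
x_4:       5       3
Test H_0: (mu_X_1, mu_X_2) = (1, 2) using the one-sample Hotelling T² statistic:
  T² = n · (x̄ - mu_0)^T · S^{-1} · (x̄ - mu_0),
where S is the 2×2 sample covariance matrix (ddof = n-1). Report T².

Step 1 — sample mean vector:
  mean(X_1) = (8 + 1 + 3 + 5) / 4 = 17/4 = 4.25
  mean(X_2) = (8 + 9 + 4 + 3) / 4 = 24/4 = 6
  x̄ = (4.25, 6),  deviation x̄ - mu_0 = (4.25, 6) - (1, 2) = (3.25, 4).

Step 2 — sample covariance matrix, S[i,j] = (1/(n-1)) · Σ_k (x_{k,i} - mean_i) · (x_{k,j} - mean_j), divisor n-1 = 3:
  S[X_1,X_1] = ((3.75)·(3.75) + (-3.25)·(-3.25) + (-1.25)·(-1.25) + (0.75)·(0.75)) / 3 = 26.75/3 = 8.9167
  S[X_1,X_2] = ((3.75)·(2) + (-3.25)·(3) + (-1.25)·(-2) + (0.75)·(-3)) / 3 = -2/3 = -0.6667
  S[X_2,X_2] = ((2)·(2) + (3)·(3) + (-2)·(-2) + (-3)·(-3)) / 3 = 26/3 = 8.6667
  S = [[8.9167, -0.6667],
 [-0.6667, 8.6667]].

Step 3 — invert S. det(S) = 8.9167·8.6667 - (-0.6667)² = 76.8333.
  S^{-1} = (1/det) · [[d, -b], [-b, a]] = [[0.1128, 0.0087],
 [0.0087, 0.1161]].

Step 4 — quadratic form (x̄ - mu_0)^T · S^{-1} · (x̄ - mu_0):
  S^{-1} · (x̄ - mu_0) = (0.4013, 0.4924),
  (x̄ - mu_0)^T · [...] = (3.25)·(0.4013) + (4)·(0.4924) = 3.2739.

Step 5 — scale by n: T² = 4 · 3.2739 = 13.0954.

T² ≈ 13.0954


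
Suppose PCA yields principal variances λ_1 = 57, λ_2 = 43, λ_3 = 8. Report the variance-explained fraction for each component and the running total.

Step 1 — total variance = trace(Sigma) = Σ λ_i = 57 + 43 + 8 = 108.

Step 2 — fraction explained by component i = λ_i / Σ λ:
  PC1: 57/108 = 0.5278
  PC2: 43/108 = 0.3981
  PC3: 8/108 = 0.0741

Step 3 — cumulative fraction after k components = (λ_1 + ... + λ_k) / Σ λ:
  k = 1: 57/108 = 0.5278
  k = 2: (57 + 43)/108 = 100/108 = 0.9259
  k = 3: (57 + 43 + 8)/108 = 108/108 = 1

Summary (fraction, with percent):

explained: PC1 0.5278 (52.78%), PC2 0.3981 (39.81%), PC3 0.0741 (7.41%);  cumulative: 0.5278, 0.9259, 1


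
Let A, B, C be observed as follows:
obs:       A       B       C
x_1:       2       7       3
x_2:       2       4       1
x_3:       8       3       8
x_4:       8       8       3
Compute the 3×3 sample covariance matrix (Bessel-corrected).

Step 1 — column means:
  mean(A) = (2 + 2 + 8 + 8) / 4 = 20/4 = 5
  mean(B) = (7 + 4 + 3 + 8) / 4 = 22/4 = 5.5
  mean(C) = (3 + 1 + 8 + 3) / 4 = 15/4 = 3.75

Step 2 — sample covariance S[i,j] = (1/(n-1)) · Σ_k (x_{k,i} - mean_i) · (x_{k,j} - mean_j), with n-1 = 3.
  S[A,A] = ((-3)·(-3) + (-3)·(-3) + (3)·(3) + (3)·(3)) / 3 = 36/3 = 12
  S[A,B] = ((-3)·(1.5) + (-3)·(-1.5) + (3)·(-2.5) + (3)·(2.5)) / 3 = 0/3 = 0
  S[A,C] = ((-3)·(-0.75) + (-3)·(-2.75) + (3)·(4.25) + (3)·(-0.75)) / 3 = 21/3 = 7
  S[B,B] = ((1.5)·(1.5) + (-1.5)·(-1.5) + (-2.5)·(-2.5) + (2.5)·(2.5)) / 3 = 17/3 = 5.6667
  S[B,C] = ((1.5)·(-0.75) + (-1.5)·(-2.75) + (-2.5)·(4.25) + (2.5)·(-0.75)) / 3 = -9.5/3 = -3.1667
  S[C,C] = ((-0.75)·(-0.75) + (-2.75)·(-2.75) + (4.25)·(4.25) + (-0.75)·(-0.75)) / 3 = 26.75/3 = 8.9167

S is symmetric (S[j,i] = S[i,j]). Assembling:

S = [[12, 0, 7],
 [0, 5.6667, -3.1667],
 [7, -3.1667, 8.9167]]


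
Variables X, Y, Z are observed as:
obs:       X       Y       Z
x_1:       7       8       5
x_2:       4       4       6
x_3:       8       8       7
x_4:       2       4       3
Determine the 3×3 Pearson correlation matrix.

Step 1 — column means:
  mean(X) = (7 + 4 + 8 + 2) / 4 = 21/4 = 5.25
  mean(Y) = (8 + 4 + 8 + 4) / 4 = 24/4 = 6
  mean(Z) = (5 + 6 + 7 + 3) / 4 = 21/4 = 5.25

Step 2 — sample variances and covariances s[i,j] = (1/(n-1)) · Σ_k (x_{k,i} - mean_i) · (x_{k,j} - mean_j), with n-1 = 3:
  s[X,X] = ((1.75)·(1.75) + (-1.25)·(-1.25) + (2.75)·(2.75) + (-3.25)·(-3.25)) / 3 = 22.75/3 = 7.5833
  s[X,Y] = ((1.75)·(2) + (-1.25)·(-2) + (2.75)·(2) + (-3.25)·(-2)) / 3 = 18/3 = 6
  s[X,Z] = ((1.75)·(-0.25) + (-1.25)·(0.75) + (2.75)·(1.75) + (-3.25)·(-2.25)) / 3 = 10.75/3 = 3.5833
  s[Y,Y] = ((2)·(2) + (-2)·(-2) + (2)·(2) + (-2)·(-2)) / 3 = 16/3 = 5.3333
  s[Y,Z] = ((2)·(-0.25) + (-2)·(0.75) + (2)·(1.75) + (-2)·(-2.25)) / 3 = 6/3 = 2
  s[Z,Z] = ((-0.25)·(-0.25) + (0.75)·(0.75) + (1.75)·(1.75) + (-2.25)·(-2.25)) / 3 = 8.75/3 = 2.9167
  Sample standard deviations s_i = √(s[i,i]):
  s(X) = √(7.5833) = 2.7538
  s(Y) = √(5.3333) = 2.3094
  s(Z) = √(2.9167) = 1.7078

Step 3 — r_{ij} = s_{ij} / (s_i · s_j):
  r[X,X] = 1 (diagonal).
  r[X,Y] = 6 / (2.7538 · 2.3094) = 6 / 6.3596 = 0.9435
  r[X,Z] = 3.5833 / (2.7538 · 1.7078) = 3.5833 / 4.703 = 0.7619
  r[Y,Y] = 1 (diagonal).
  r[Y,Z] = 2 / (2.3094 · 1.7078) = 2 / 3.9441 = 0.5071
  r[Z,Z] = 1 (diagonal).

R is symmetric with unit diagonal. Assembling:

R = [[1, 0.9435, 0.7619],
 [0.9435, 1, 0.5071],
 [0.7619, 0.5071, 1]]


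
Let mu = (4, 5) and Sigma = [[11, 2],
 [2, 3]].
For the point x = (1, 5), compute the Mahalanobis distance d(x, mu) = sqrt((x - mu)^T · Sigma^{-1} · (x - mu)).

Step 1 — centre the observation: (x - mu) = (-3, 0).

Step 2 — invert Sigma. det(Sigma) = 11·3 - (2)² = 29.
  Sigma^{-1} = (1/det) · [[d, -b], [-b, a]] = [[0.1034, -0.069],
 [-0.069, 0.3793]].

Step 3 — form the quadratic (x - mu)^T · Sigma^{-1} · (x - mu):
  Sigma^{-1} · (x - mu) = (-0.3103, 0.2069).
  (x - mu)^T · [Sigma^{-1} · (x - mu)] = (-3)·(-0.3103) + (0)·(0.2069) = 0.931.

Step 4 — take square root: d = √(0.931) ≈ 0.9649.

d(x, mu) = √(0.931) ≈ 0.9649


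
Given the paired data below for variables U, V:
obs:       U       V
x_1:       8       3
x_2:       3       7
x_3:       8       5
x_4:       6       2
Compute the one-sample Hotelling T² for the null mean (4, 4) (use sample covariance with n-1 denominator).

Step 1 — sample mean vector:
  mean(U) = (8 + 3 + 8 + 6) / 4 = 25/4 = 6.25
  mean(V) = (3 + 7 + 5 + 2) / 4 = 17/4 = 4.25
  x̄ = (6.25, 4.25),  deviation x̄ - mu_0 = (6.25, 4.25) - (4, 4) = (2.25, 0.25).

Step 2 — sample covariance matrix, S[i,j] = (1/(n-1)) · Σ_k (x_{k,i} - mean_i) · (x_{k,j} - mean_j), divisor n-1 = 3:
  S[U,U] = ((1.75)·(1.75) + (-3.25)·(-3.25) + (1.75)·(1.75) + (-0.25)·(-0.25)) / 3 = 16.75/3 = 5.5833
  S[U,V] = ((1.75)·(-1.25) + (-3.25)·(2.75) + (1.75)·(0.75) + (-0.25)·(-2.25)) / 3 = -9.25/3 = -3.0833
  S[V,V] = ((-1.25)·(-1.25) + (2.75)·(2.75) + (0.75)·(0.75) + (-2.25)·(-2.25)) / 3 = 14.75/3 = 4.9167
  S = [[5.5833, -3.0833],
 [-3.0833, 4.9167]].

Step 3 — invert S. det(S) = 5.5833·4.9167 - (-3.0833)² = 17.9444.
  S^{-1} = (1/det) · [[d, -b], [-b, a]] = [[0.274, 0.1718],
 [0.1718, 0.3111]].

Step 4 — quadratic form (x̄ - mu_0)^T · S^{-1} · (x̄ - mu_0):
  S^{-1} · (x̄ - mu_0) = (0.6594, 0.4644),
  (x̄ - mu_0)^T · [...] = (2.25)·(0.6594) + (0.25)·(0.4644) = 1.5998.

Step 5 — scale by n: T² = 4 · 1.5998 = 6.3994.

T² ≈ 6.3994


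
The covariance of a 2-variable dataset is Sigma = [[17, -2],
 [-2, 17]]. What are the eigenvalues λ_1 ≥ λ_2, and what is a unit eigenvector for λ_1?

Step 1 — characteristic polynomial of 2×2 Sigma:
  det(Sigma - λI) = λ² - trace · λ + det = 0.
  trace = 17 + 17 = 34, det = 17·17 - (-2)² = 285.
Step 2 — discriminant:
  Δ = trace² - 4·det = 1156 - 1140 = 16.
Step 3 — eigenvalues:
  λ = (trace ± √Δ)/2 = (34 ± 4)/2,
  λ_1 = 19,  λ_2 = 15.

Step 4 — unit eigenvector for λ_1: solve (Sigma - λ_1 I)v = 0. First row:
  (17 - 19)·v_x + (-2)·v_y = 0, i.e. (-2)·v_x + (-2)·v_y = 0,
  so v ∝ (b, λ_1 - a) = (-2, 2); multiply by -1 so the first entry is positive: u = (2, -2).
  ||u|| = √((2)² + (-2)²) = √(8) ≈ 2.8284,
  v_1 = u/||u|| ≈ (0.7071, -0.7071) (||v_1|| = 1).

λ_1 = 19,  λ_2 = 15;  v_1 ≈ (0.7071, -0.7071)


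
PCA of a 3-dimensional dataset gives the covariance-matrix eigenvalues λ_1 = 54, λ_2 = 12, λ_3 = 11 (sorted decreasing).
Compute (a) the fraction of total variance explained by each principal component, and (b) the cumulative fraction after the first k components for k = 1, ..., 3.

Step 1 — total variance = trace(Sigma) = Σ λ_i = 54 + 12 + 11 = 77.

Step 2 — fraction explained by component i = λ_i / Σ λ:
  PC1: 54/77 = 0.7013
  PC2: 12/77 = 0.1558
  PC3: 11/77 = 0.1429

Step 3 — cumulative fraction after k components = (λ_1 + ... + λ_k) / Σ λ:
  k = 1: 54/77 = 0.7013
  k = 2: (54 + 12)/77 = 66/77 = 0.8571
  k = 3: (54 + 12 + 11)/77 = 77/77 = 1

Summary (fraction, with percent):

explained: PC1 0.7013 (70.13%), PC2 0.1558 (15.58%), PC3 0.1429 (14.29%);  cumulative: 0.7013, 0.8571, 1


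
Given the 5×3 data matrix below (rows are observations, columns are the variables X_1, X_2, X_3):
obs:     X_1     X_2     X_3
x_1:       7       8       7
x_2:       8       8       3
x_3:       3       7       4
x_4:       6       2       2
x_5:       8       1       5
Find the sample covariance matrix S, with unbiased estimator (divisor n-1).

Step 1 — column means:
  mean(X_1) = (7 + 8 + 3 + 6 + 8) / 5 = 32/5 = 6.4
  mean(X_2) = (8 + 8 + 7 + 2 + 1) / 5 = 26/5 = 5.2
  mean(X_3) = (7 + 3 + 4 + 2 + 5) / 5 = 21/5 = 4.2

Step 2 — sample covariance S[i,j] = (1/(n-1)) · Σ_k (x_{k,i} - mean_i) · (x_{k,j} - mean_j), with n-1 = 4.
  S[X_1,X_1] = ((0.6)·(0.6) + (1.6)·(1.6) + (-3.4)·(-3.4) + (-0.4)·(-0.4) + (1.6)·(1.6)) / 4 = 17.2/4 = 4.3
  S[X_1,X_2] = ((0.6)·(2.8) + (1.6)·(2.8) + (-3.4)·(1.8) + (-0.4)·(-3.2) + (1.6)·(-4.2)) / 4 = -5.4/4 = -1.35
  S[X_1,X_3] = ((0.6)·(2.8) + (1.6)·(-1.2) + (-3.4)·(-0.2) + (-0.4)·(-2.2) + (1.6)·(0.8)) / 4 = 2.6/4 = 0.65
  S[X_2,X_2] = ((2.8)·(2.8) + (2.8)·(2.8) + (1.8)·(1.8) + (-3.2)·(-3.2) + (-4.2)·(-4.2)) / 4 = 46.8/4 = 11.7
  S[X_2,X_3] = ((2.8)·(2.8) + (2.8)·(-1.2) + (1.8)·(-0.2) + (-3.2)·(-2.2) + (-4.2)·(0.8)) / 4 = 7.8/4 = 1.95
  S[X_3,X_3] = ((2.8)·(2.8) + (-1.2)·(-1.2) + (-0.2)·(-0.2) + (-2.2)·(-2.2) + (0.8)·(0.8)) / 4 = 14.8/4 = 3.7

S is symmetric (S[j,i] = S[i,j]). Assembling:

S = [[4.3, -1.35, 0.65],
 [-1.35, 11.7, 1.95],
 [0.65, 1.95, 3.7]]
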